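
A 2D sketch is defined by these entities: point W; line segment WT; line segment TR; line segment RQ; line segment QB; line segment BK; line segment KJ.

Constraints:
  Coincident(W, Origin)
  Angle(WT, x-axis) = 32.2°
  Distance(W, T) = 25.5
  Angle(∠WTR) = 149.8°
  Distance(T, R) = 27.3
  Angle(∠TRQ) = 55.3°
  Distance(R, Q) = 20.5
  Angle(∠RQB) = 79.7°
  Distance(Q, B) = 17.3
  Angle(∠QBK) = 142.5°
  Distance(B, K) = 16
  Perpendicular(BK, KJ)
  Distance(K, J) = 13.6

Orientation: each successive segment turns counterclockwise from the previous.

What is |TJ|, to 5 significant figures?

19.704

W is at the origin; WT runs at 32.2° with length 25.5, so T = (21.578, 13.588). ∠WTR = 149.8° gives TR at 62.400° from the x-axis; with |TR| = 27.3, R = (34.226, 37.782). ∠TRQ = 55.3° gives RQ at -172.90° from the x-axis; with |RQ| = 20.5, Q = (13.883, 35.248). ∠RQB = 79.7° gives QB at -72.600° from the x-axis; with |QB| = 17.3, B = (19.057, 18.740). ∠QBK = 142.5° gives BK at -35.100° from the x-axis; with |BK| = 16.0, K = (32.147, 9.5394). BK is perpendicular to KJ, so KJ runs at 54.900°; with |KJ| = 13.6, J = (39.967, 20.666). Then |TJ| = |J − T| = 19.704.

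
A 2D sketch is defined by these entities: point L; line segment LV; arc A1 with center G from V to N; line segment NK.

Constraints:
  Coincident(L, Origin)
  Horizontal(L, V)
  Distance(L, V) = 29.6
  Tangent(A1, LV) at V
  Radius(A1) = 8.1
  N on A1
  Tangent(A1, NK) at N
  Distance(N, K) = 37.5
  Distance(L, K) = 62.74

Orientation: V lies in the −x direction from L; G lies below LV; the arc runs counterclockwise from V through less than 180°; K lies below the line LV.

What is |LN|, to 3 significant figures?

38.0

L is at the origin; L and V share the same y with |LV| = 29.6 and V on the −x side, so V = (-29.6, 0.00). Tangency of A1 to LV means the radius GV is perpendicular to LV, so G = V + (0, -8.1) = (-29.6, -8.10). Since GN ⟂ NK (tangency), |GK| = √(8.1² + 37.5²) = 38.4 regardless of where N sits on A1. So K lies on both circle(L, 62.74) and circle(G, 38.4); the below-LV intersection is K = (-45.8, -42.9). N is the foot of the tangent from K: N = (-37.5, -6.31).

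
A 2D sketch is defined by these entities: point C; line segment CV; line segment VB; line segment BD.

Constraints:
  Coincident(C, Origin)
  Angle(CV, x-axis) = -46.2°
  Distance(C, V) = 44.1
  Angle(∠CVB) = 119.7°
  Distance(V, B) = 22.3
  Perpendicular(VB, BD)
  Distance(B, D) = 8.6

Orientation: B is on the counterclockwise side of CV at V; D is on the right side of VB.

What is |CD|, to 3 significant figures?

64.4

C is at the origin; CV runs at -46.2° with length 44.1, so V = 44.1·(cos -46.2°, sin -46.2°) = (30.5, -31.8). ∠CVB = 119.7°, so VB runs at -46.2° + (180° − 119.7°) = 14.1° from the x-axis; with |VB| = 22.3, B = V + 22.3·(cos 14.1°, sin 14.1°) = (52.2, -26.4). VB ⟂ BD; with |BD| = 8.6 on the right of VB, D = B + 8.6·(0.244, -0.970) = (54.2, -34.7). Then |CD| = |D − C| = 64.4.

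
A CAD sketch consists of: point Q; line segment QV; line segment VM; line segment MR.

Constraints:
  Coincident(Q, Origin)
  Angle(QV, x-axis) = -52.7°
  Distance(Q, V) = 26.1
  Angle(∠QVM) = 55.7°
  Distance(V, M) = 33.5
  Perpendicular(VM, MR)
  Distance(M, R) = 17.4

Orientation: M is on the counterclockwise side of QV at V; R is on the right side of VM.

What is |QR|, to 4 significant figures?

43.26

Q is at the origin; QV runs at -52.7° with length 26.1, so V = 26.1·(cos -52.7°, sin -52.7°) = (15.82, -20.76). ∠QVM = 55.7°, so VM runs at -52.7° + (180° − 55.7°) = 71.60° from the x-axis; with |VM| = 33.5, M = V + 33.5·(cos 71.60°, sin 71.60°) = (26.39, 11.03). The perpendicularity gives MR at right angles to VM; with |MR| = 17.4 on the right of VM, R = M + 17.4·(0.9489, -0.3156) = (42.90, 5.533). Then |QR| = |R − Q| = 43.26.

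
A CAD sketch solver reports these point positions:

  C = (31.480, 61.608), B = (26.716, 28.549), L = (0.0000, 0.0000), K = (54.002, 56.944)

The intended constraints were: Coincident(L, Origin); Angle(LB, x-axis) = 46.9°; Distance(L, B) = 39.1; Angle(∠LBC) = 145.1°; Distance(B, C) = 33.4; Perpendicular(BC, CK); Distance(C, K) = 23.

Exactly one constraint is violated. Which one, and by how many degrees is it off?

Perpendicular(BC, CK) — off by 3.50°.

L = (0.00, 0.00) ✓; LB at 46.90° ✓; |LB| = 39.10 ✓; ∠LBC = 145.1° ✓; |BC| = 33.40 ✓; ∠(BC, CK) = 93.50° ✗; |CK| = 23.00 ✓.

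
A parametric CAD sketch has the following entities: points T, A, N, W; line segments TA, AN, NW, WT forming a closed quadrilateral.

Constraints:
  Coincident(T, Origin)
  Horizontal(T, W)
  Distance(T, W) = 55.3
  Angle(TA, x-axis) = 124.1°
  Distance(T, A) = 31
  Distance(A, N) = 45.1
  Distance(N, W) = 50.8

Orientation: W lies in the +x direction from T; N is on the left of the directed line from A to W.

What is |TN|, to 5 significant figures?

47.934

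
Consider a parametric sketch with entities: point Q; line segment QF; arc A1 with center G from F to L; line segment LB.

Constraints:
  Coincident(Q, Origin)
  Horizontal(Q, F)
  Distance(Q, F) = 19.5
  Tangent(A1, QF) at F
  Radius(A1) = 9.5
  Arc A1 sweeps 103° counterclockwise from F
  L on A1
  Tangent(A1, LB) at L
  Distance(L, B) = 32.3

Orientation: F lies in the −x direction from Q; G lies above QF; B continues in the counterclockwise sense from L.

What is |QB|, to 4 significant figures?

46.53

Q is at the origin; QF is horizontal with |QF| = 19.5 and F on the −x side, so F = (-19.50, 0.000). Since A1 is tangent to QF there, GF ⟂ QF, so G = F + (0, 9.5) = (-19.50, 9.500). On A1, F sits at bearing -90° from G; a 103° counterclockwise sweep puts L at bearing 13°, so L = G + 9.5·(cos 13°, sin 13°) = (-10.24, 11.64). Since A1 is tangent to LB there, GL ⟂ LB, so LB runs along (−sin 13°, cos 13°); with |LB| = 32.3, B = (-17.51, 43.11). Then |QB| = |B − Q| = 46.53.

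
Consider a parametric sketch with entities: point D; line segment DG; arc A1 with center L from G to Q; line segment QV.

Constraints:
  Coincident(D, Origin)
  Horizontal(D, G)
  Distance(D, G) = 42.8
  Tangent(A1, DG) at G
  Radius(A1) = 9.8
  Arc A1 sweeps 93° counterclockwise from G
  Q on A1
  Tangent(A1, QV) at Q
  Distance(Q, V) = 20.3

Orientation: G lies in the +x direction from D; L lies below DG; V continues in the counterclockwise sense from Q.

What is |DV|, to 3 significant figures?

45.8

D is at the origin; D and G share the same y with |DG| = 42.8 and G on the +x side, so G = (42.8, 0.00). Tangency of A1 to DG means the radius LG is perpendicular to DG, so L = G + (0, -9.8) = (42.8, -9.80). On A1, G sits at bearing 90° from L; a 93° counterclockwise sweep puts Q at bearing 183°, so Q = L + 9.8·(cos 183°, sin 183°) = (33.0, -10.3). The tangent condition forces LQ to be normal to QV, so QV runs along (−sin 183°, cos 183°); with |QV| = 20.3, V = (34.1, -30.6). Then |DV| = |V − D| = 45.8.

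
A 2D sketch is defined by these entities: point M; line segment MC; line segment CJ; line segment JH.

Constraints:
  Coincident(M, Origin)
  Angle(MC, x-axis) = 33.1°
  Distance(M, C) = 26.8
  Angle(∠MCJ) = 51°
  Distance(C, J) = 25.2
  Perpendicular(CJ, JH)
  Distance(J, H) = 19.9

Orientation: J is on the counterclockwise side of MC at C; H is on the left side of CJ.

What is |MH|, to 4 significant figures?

8.386

M is at the origin; MC runs at 33.1° with length 26.8, so C = 26.8·(cos 33.1°, sin 33.1°) = (22.45, 14.64). ∠MCJ = 51.0°, so CJ runs at 33.1° + (180° − 51.0°) = 162.1° from the x-axis; with |CJ| = 25.2, J = C + 25.2·(cos 162.1°, sin 162.1°) = (-1.529, 22.38). CJ is perpendicular to JH; with |JH| = 19.9 on the left of CJ, H = J + 19.9·(-0.3074, -0.9516) = (-7.646, 3.444). Then |MH| = |H − M| = 8.386.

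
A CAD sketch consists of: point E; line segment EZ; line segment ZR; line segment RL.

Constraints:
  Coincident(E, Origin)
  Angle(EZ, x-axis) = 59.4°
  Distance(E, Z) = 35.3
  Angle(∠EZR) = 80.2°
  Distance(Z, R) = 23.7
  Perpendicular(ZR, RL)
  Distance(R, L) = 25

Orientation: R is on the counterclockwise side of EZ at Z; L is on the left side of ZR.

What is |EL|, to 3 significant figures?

20.2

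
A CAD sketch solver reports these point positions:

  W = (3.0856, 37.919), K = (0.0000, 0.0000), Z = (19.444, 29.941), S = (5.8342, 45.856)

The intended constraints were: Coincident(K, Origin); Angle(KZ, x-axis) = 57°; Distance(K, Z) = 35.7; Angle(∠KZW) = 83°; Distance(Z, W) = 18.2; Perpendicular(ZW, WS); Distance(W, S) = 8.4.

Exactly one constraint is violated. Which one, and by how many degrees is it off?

Perpendicular(ZW, WS) — off by 6.90°.

K = (0.00, 0.00) ✓; KZ at 57.00° ✓; |KZ| = 35.70 ✓; ∠KZW = 83.00° ✓; |ZW| = 18.20 ✓; ∠(ZW, WS) = 83.10° ✗; |WS| = 8.399 ✓.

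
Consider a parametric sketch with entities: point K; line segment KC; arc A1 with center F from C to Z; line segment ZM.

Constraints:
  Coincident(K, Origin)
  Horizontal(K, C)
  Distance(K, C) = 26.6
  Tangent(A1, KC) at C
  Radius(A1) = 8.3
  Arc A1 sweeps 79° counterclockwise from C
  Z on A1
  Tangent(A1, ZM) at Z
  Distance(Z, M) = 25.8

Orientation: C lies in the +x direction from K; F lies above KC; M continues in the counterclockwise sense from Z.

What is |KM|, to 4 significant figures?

50.99

K is at the origin; KC is horizontal with |KC| = 26.6 and C on the +x side, so C = (26.60, 0.000). Since A1 is tangent to KC there, FC ⟂ KC, so F = C + (0, 8.3) = (26.60, 8.300). On A1, C sits at bearing -90° from F; a 79° counterclockwise sweep puts Z at bearing -11°, so Z = F + 8.3·(cos -11°, sin -11°) = (34.75, 6.716). A1 meets ZM tangentially, so FZ is at right angles to ZM, so ZM runs along (−sin -11°, cos -11°); with |ZM| = 25.8, M = (39.67, 32.04). Then |KM| = |M − K| = 50.99.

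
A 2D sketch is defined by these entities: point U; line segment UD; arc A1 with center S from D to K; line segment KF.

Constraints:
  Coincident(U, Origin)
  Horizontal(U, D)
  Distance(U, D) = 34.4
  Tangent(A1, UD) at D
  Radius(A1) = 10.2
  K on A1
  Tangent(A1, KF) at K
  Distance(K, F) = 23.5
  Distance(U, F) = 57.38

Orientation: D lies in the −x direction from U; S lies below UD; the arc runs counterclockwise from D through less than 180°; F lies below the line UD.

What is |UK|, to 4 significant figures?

45.40

U is at the origin; UD is horizontal with |UD| = 34.4 and D on the −x side, so D = (-34.40, 0.000). A1 meets UD tangentially, so SD is at right angles to UD, so S = D + (0, -10.2) = (-34.40, -10.20). Since SK ⟂ KF (tangency), |SF| = √(10.2² + 23.5²) = 25.62 regardless of where K sits on A1. So F lies on both circle(U, 57.38) and circle(S, 25.62); the below-UD intersection is F = (-47.47, -32.23). K is the foot of the tangent from F: K = (-44.52, -8.919).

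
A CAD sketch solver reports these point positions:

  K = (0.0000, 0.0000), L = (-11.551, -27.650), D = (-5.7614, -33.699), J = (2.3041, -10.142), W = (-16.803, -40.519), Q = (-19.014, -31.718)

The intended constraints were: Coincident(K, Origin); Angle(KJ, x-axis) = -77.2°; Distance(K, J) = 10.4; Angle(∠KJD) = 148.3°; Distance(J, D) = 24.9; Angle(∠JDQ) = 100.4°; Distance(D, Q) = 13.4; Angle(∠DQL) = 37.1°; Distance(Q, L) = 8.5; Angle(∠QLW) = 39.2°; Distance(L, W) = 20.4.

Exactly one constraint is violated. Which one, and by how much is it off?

Distance(L, W) = 20.4 — off by 6.50.

K = (0.00, 0.00) ✓; KJ at -77.20° ✓; |KJ| = 10.40 ✓; ∠KJD = 148.3° ✓; |JD| = 24.90 ✓; ∠JDQ = 100.4° ✓; |DQ| = 13.40 ✓; ∠DQL = 37.10° ✓; |QL| = 8.500 ✓; ∠QLW = 39.20° ✓; |LW| = 13.90 ✗.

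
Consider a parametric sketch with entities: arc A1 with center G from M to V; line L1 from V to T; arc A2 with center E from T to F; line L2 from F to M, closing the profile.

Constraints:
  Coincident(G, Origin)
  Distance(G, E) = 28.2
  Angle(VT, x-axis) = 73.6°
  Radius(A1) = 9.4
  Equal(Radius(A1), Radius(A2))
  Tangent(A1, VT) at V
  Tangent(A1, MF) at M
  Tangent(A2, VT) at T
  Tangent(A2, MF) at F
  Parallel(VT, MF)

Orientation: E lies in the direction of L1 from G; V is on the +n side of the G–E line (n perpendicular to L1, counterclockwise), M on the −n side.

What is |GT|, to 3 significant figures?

29.7

The slot axis is L1's direction at 73.6°, so u = (cos 73.6°, sin 73.6°) = (0.282, 0.959) and n = (−sin 73.6°, cos 73.6°) = (-0.959, 0.282). G is at the origin and E lies 28.2 along u from G, so E = 28.2·u = (7.96, 27.1). Tangency of A1 to both parallel lines with radius 9.4 puts V and M at G ± 9.4·n: V = (-9.02, 2.65), M = (9.02, -2.65). Equal radii place T and F the same way about E: T = E + 9.4·n = (-1.06, 29.7), F = E − 9.4·n = (17.0, 24.4). Then |GT| = |T − G| = 29.7.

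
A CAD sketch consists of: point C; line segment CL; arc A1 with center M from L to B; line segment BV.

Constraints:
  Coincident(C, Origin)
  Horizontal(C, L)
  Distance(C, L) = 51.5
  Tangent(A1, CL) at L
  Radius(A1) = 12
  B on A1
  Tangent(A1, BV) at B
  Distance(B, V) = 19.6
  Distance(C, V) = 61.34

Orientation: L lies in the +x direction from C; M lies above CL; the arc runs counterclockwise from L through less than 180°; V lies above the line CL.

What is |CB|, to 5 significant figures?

64.221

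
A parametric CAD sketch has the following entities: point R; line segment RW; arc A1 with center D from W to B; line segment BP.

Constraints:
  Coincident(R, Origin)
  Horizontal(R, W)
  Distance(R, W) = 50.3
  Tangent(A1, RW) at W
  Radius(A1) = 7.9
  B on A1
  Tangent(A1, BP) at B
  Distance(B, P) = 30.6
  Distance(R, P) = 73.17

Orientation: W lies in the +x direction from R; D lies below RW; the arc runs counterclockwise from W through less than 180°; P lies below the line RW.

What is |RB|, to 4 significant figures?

45.97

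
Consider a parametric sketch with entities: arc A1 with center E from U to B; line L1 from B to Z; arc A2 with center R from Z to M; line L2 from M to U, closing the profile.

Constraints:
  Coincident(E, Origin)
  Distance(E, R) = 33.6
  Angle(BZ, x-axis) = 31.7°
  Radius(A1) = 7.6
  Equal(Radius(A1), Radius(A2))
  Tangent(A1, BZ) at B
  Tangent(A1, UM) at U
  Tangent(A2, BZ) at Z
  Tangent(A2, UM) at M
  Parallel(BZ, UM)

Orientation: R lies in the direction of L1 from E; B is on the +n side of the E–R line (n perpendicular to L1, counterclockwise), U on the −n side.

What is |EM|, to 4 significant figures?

34.45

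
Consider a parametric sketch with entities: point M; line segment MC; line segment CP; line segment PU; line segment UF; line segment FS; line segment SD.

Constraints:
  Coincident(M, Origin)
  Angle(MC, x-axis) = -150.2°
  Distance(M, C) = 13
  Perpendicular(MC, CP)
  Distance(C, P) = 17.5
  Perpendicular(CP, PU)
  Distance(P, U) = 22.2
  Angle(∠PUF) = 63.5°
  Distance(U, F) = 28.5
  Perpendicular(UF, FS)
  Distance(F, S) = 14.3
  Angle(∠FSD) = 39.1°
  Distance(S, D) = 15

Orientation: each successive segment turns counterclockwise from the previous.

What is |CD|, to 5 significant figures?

11.444

The perpendicularity gives FS at right angles to UF, so FS runs at -123.70°; with |FS| = 14.3, S = (-14.964, -6.6976). ∠FSD = 39.1° gives SD at 17.200° from the x-axis; with |SD| = 15.0, D = (-0.63531, -2.2620). Then |CD| = |D − C| = 11.444.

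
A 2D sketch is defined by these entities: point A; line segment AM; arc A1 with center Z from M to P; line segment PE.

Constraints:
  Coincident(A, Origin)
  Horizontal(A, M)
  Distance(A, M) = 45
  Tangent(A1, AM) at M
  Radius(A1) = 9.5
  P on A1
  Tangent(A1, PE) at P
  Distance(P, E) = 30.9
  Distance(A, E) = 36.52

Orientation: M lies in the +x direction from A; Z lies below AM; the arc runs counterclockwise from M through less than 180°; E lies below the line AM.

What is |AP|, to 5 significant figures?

37.265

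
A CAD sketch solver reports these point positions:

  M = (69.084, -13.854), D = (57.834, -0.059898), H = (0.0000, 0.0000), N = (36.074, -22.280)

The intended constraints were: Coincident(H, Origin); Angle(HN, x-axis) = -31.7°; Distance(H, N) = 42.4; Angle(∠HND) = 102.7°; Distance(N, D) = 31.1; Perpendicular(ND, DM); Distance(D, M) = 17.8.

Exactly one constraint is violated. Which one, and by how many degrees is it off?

Perpendicular(ND, DM) — off by 6.40°.

H = (0.00, 0.00) ✓; HN at -31.70° ✓; |HN| = 42.40 ✓; ∠HND = 102.7° ✓; |ND| = 31.10 ✓; ∠(ND, DM) = 96.40° ✗; |DM| = 17.80 ✓.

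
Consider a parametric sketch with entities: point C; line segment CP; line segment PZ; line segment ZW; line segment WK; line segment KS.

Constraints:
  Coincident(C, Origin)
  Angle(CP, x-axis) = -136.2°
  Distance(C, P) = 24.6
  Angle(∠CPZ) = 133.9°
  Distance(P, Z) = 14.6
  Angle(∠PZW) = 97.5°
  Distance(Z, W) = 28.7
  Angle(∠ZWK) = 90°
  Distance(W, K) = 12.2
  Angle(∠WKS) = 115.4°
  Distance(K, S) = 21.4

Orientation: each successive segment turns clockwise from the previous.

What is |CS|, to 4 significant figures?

12.98

C is at the origin; CP runs at -136.2° with length 24.6, so P = (-17.76, -17.03). ∠CPZ = 133.9° gives PZ at 177.7° from the x-axis; with |PZ| = 14.6, Z = (-32.34, -16.44). ∠PZW = 97.5° gives ZW at 95.20° from the x-axis; with |ZW| = 28.7, W = (-34.94, 12.14). ∠ZWK = 90.0° gives WK at 5.200° from the x-axis; with |WK| = 12.2, K = (-22.79, 13.25). ∠WKS = 115.4° gives KS at -59.40° from the x-axis; with |KS| = 21.4, S = (-11.90, -5.173). Then |CS| = |S − C| = 12.98.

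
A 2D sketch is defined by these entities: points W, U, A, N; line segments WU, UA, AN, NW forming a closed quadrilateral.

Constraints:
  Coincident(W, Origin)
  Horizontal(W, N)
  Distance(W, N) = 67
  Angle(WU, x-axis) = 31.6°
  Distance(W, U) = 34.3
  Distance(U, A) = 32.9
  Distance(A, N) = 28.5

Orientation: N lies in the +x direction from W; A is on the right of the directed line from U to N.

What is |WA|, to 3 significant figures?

43.3

Checks: WU at 31.60° ✓; |UA| = 32.90 ✓; |AN| = 28.50 ✓.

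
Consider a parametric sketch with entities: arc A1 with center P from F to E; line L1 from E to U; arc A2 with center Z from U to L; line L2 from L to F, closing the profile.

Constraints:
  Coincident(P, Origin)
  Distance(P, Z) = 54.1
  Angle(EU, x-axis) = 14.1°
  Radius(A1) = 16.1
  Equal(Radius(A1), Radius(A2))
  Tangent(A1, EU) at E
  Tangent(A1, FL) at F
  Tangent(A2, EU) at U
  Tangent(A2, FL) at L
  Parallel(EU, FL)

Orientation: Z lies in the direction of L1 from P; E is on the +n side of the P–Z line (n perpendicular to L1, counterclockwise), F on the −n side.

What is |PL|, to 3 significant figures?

56.4

Tangency of A1 to both parallel lines with radius 16.1 puts E and F at P ± 16.1·n: E = (-3.92, 15.6), F = (3.92, -15.6). Equal radii place U and L the same way about Z: U = Z + 16.1·n = (48.5, 28.8), L = Z − 16.1·n = (56.4, -2.44). Then |PL| = |L − P| = 56.4.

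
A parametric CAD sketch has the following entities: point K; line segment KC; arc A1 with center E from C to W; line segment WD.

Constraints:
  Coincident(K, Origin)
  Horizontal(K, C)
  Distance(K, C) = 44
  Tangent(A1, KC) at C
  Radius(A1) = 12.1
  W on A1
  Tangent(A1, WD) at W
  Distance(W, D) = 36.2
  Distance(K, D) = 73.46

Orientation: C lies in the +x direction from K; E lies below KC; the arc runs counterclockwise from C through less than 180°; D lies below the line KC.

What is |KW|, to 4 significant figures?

39.11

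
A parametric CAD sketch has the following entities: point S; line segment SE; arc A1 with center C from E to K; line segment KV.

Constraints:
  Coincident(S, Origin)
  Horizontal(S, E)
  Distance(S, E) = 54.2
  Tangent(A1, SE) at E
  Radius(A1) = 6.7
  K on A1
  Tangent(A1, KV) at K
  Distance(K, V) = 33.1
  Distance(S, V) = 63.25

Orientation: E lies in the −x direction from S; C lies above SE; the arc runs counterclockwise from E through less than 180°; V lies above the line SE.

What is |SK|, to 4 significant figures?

48.02

Checks: |CK| = 6.700 ✓; ∠(CK, KV) = 90.00° ✓; |KV| = 33.10 ✓; |SV| = 63.25 ✓.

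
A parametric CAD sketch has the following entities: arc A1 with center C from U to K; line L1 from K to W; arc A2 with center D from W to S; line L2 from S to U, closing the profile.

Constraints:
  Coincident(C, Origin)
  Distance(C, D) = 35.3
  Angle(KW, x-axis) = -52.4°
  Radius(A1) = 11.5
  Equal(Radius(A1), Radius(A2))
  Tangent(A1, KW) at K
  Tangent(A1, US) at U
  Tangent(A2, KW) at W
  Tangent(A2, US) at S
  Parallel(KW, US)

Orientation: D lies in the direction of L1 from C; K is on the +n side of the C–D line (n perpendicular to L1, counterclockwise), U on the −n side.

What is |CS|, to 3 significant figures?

37.1

The slot axis is L1's direction at -52.4°, so u = (cos -52.4°, sin -52.4°) = (0.610, -0.792) and n = (−sin -52.4°, cos -52.4°) = (0.792, 0.610). C is at the origin and D lies 35.3 along u from C, so D = 35.3·u = (21.5, -28.0). Tangency of A1 to both parallel lines with radius 11.5 puts K and U at C ± 11.5·n: K = (9.11, 7.02), U = (-9.11, -7.02). Equal radii place W and S the same way about D: W = D + 11.5·n = (30.6, -21.0), S = D − 11.5·n = (12.4, -35.0). Then |CS| = |S − C| = 37.1.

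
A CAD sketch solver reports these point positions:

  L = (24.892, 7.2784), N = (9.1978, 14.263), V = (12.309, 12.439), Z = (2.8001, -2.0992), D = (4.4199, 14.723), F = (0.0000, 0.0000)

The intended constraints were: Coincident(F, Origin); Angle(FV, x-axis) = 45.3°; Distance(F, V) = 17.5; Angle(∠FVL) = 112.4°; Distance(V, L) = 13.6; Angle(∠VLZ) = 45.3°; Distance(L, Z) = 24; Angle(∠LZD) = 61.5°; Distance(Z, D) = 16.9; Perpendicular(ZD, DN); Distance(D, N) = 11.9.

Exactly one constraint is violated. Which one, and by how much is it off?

Distance(D, N) = 11.9 — off by 7.10.

F = (0.00, 0.00) ✓; FV at 45.30° ✓; |FV| = 17.50 ✓; ∠FVL = 112.4° ✓; |VL| = 13.60 ✓; ∠VLZ = 45.30° ✓; |LZ| = 24.00 ✓; ∠LZD = 61.50° ✓; |ZD| = 16.90 ✓; ∠(ZD, DN) = 90.00° ✓; |DN| = 4.800 ✗.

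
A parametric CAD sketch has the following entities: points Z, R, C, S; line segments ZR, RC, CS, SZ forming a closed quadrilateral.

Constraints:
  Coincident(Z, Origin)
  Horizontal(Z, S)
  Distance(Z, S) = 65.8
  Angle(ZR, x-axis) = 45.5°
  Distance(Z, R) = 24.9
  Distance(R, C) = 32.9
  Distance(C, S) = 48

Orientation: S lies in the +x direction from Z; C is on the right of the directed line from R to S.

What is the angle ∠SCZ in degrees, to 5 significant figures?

125.14°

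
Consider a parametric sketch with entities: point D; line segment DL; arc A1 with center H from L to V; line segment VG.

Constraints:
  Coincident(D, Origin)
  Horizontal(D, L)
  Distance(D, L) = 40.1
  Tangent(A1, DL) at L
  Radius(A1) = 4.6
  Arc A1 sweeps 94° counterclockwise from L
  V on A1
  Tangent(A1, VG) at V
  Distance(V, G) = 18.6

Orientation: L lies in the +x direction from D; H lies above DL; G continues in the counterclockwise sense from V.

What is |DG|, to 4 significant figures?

49.33

D is at the origin; DL is horizontal with |DL| = 40.1 and L on the +x side, so L = (40.10, 0.000). A1 meets DL tangentially, so HL is at right angles to DL, so H = L + (0, 4.6) = (40.10, 4.600). On A1, L sits at bearing -90° from H; a 94° counterclockwise sweep puts V at bearing 4°, so V = H + 4.6·(cos 4°, sin 4°) = (44.69, 4.921). The tangent condition forces HV to be normal to VG, so VG runs along (−sin 4°, cos 4°); with |VG| = 18.6, G = (43.39, 23.48). Then |DG| = |G − D| = 49.33.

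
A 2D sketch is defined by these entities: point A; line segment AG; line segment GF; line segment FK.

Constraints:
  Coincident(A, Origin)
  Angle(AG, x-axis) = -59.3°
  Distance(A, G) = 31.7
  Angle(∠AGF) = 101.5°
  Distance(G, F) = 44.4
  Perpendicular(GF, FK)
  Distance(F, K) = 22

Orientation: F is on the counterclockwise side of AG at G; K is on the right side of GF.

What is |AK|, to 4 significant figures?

73.40

A is at the origin; AG runs at -59.3° with length 31.7, so G = 31.7·(cos -59.3°, sin -59.3°) = (16.18, -27.26). ∠AGF = 101.5°, so GF runs at -59.3° + (180° − 101.5°) = 19.20° from the x-axis; with |GF| = 44.4, F = G + 44.4·(cos 19.20°, sin 19.20°) = (58.11, -12.66). The perpendicularity gives FK at right angles to GF; with |FK| = 22.0 on the right of GF, K = F + 22.0·(0.3289, -0.9444) = (65.35, -33.43). Then |AK| = |K − A| = 73.40.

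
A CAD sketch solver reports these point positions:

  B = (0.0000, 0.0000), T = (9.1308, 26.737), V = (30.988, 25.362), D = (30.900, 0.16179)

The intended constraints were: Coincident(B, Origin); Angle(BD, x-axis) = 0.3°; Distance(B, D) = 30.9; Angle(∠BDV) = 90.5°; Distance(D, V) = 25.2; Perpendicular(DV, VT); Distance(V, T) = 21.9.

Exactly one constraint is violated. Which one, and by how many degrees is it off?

Perpendicular(DV, VT) — off by 3.40°.

B = (0.00, 0.00) ✓; BD at 0.3000° ✓; |BD| = 30.90 ✓; ∠BDV = 90.50° ✓; |DV| = 25.20 ✓; ∠(DV, VT) = 86.60° ✗; |VT| = 21.90 ✓.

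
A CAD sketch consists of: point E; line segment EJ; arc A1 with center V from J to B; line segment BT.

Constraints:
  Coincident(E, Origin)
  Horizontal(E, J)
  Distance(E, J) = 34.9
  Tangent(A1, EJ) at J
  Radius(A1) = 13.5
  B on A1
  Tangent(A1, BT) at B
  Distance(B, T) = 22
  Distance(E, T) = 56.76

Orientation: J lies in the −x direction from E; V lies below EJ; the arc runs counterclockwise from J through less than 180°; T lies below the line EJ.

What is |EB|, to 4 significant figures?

50.88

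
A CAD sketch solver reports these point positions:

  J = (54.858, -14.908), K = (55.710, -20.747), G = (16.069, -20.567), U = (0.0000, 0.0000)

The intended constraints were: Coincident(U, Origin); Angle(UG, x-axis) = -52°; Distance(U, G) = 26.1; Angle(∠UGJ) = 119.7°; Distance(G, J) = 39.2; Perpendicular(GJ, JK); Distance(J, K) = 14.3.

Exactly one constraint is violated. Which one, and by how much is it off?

Distance(J, K) = 14.3 — off by 8.40.

U = (0.00, 0.00) ✓; UG at -52.00° ✓; |UG| = 26.10 ✓; ∠UGJ = 119.7° ✓; |GJ| = 39.20 ✓; ∠(GJ, JK) = 90.00° ✓; |JK| = 5.901 ✗.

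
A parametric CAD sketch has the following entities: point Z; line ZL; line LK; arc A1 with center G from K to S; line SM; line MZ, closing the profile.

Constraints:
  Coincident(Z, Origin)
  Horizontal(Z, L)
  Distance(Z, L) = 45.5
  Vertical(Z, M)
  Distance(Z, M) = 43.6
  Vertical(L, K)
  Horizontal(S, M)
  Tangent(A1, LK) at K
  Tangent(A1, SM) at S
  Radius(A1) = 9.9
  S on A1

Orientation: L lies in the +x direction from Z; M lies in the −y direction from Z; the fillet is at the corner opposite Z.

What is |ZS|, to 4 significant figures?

56.29

Z is at the origin; Z and L share the same y with |ZL| = 45.5 and L on the +x side, so L = (45.50, 0.000). Z and M share the same x with |ZM| = 43.6 and M on the −y side, so M = (0.000, -43.60). The virtual corner opposite Z is at (45.50, -43.60). Since A1 is tangent to LK there, GK ⟂ LK and tangency of A1 to SM means the radius GS is perpendicular to SM, with radius 9.9, so the center G sits 9.9 in from both sides at G = (35.60, -33.70). That places the tangent points at K = (45.50, -33.70) on LK and S = (35.60, -43.60) on SM. Then |ZS| = |S − Z| = 56.29.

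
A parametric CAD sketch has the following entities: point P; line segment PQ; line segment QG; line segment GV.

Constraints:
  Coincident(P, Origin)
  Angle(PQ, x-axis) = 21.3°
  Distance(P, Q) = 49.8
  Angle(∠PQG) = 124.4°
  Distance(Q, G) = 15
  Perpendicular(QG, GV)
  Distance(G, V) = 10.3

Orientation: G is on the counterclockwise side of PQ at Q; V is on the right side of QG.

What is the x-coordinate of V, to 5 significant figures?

59.830

∠PQG = 124.4°, so QG runs at 21.3° + (180° − 124.4°) = 76.900° from the x-axis; with |QG| = 15.0, G = Q + 15.0·(cos 76.900°, sin 76.900°) = (49.798, 32.700). QG is perpendicular to GV; with |GV| = 10.3 on the right of QG, V = G + 10.3·(0.97398, -0.22665) = (59.830, 30.365). So V.x = 59.830.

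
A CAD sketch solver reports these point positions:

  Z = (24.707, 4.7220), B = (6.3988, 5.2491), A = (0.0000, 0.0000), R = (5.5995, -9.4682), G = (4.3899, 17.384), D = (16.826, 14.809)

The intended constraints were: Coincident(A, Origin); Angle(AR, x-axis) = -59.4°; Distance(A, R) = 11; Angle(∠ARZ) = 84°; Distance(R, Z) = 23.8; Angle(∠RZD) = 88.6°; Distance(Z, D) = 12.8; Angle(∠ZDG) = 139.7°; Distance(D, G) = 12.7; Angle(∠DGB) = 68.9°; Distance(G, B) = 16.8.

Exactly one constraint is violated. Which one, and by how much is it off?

Distance(G, B) = 16.8 — off by 4.50.

A = (0.00, 0.00) ✓; AR at -59.40° ✓; |AR| = 11.00 ✓; ∠ARZ = 84.00° ✓; |RZ| = 23.80 ✓; ∠RZD = 88.60° ✓; |ZD| = 12.80 ✓; ∠ZDG = 139.7° ✓; |DG| = 12.70 ✓; ∠DGB = 68.90° ✓; |GB| = 12.30 ✗.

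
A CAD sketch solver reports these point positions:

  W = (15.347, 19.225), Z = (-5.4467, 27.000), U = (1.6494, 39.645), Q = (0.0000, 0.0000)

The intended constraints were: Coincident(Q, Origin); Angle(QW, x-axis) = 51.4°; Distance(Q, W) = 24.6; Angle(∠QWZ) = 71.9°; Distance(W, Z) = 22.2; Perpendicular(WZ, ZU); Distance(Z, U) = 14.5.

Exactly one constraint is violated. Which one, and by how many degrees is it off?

Perpendicular(WZ, ZU) — off by 8.80°.

Q = (0.00, 0.00) ✓; QW at 51.40° ✓; |QW| = 24.60 ✓; ∠QWZ = 71.90° ✓; |WZ| = 22.20 ✓; ∠(WZ, ZU) = 98.80° ✗; |ZU| = 14.50 ✓.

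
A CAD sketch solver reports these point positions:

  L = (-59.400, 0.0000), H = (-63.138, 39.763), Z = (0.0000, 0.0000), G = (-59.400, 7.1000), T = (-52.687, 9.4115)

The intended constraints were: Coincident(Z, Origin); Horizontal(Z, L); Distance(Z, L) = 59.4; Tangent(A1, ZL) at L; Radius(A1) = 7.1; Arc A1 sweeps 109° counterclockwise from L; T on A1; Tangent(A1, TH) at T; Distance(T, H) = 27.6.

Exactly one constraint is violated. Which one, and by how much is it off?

Distance(T, H) = 27.6 — off by 4.50.

Z = (0.00, 0.00) ✓; Z.y = 0.00, L.y = 0.00 ✓; |ZL| = 59.40 ✓; ∠(GL, LZ) = 90.00° ✓; |GL| = 7.100 ✓; bearing(G→T) − bearing(G→L) = 109.0° ✓; |GT| = 7.100 ✓; ∠(GT, TH) = 90.00° ✓; |TH| = 32.10 ✗.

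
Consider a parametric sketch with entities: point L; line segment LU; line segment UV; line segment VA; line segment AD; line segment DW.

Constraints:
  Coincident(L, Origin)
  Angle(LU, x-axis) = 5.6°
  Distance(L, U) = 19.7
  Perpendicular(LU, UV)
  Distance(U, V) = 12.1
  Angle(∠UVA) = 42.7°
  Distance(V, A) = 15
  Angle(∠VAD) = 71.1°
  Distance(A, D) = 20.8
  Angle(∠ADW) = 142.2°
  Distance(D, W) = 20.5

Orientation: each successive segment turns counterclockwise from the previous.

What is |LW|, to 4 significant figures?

48.51

L is at the origin; LU runs at 5.6° with length 19.7, so U = (19.61, 1.922). LU ⟂ UV, so UV runs at 95.60°; with |UV| = 12.1, V = (18.43, 13.96). ∠UVA = 42.7° gives VA at -127.1° from the x-axis; with |VA| = 15.0, A = (9.377, 2.001). ∠VAD = 71.1° gives AD at -18.20° from the x-axis; with |AD| = 20.8, D = (29.14, -4.496). ∠ADW = 142.2° gives DW at 19.60° from the x-axis; with |DW| = 20.5, W = (48.45, 2.381). Then |LW| = |W − L| = 48.51.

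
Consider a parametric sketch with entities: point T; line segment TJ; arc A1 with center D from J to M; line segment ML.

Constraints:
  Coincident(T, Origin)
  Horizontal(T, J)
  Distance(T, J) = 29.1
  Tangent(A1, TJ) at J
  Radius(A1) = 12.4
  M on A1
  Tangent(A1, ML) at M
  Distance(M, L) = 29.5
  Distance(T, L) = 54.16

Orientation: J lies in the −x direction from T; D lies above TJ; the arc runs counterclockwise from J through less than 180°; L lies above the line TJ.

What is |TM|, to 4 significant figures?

25.39

T is at the origin; T and J share the same y with |TJ| = 29.1 and J on the −x side, so J = (-29.10, 0.000). A1 meets TJ tangentially, so DJ is at right angles to TJ, so D = J + (0, 12.4) = (-29.10, 12.40). Since DM ⟂ ML (tangency), |DL| = √(12.4² + 29.5²) = 32.00 regardless of where M sits on A1. So L lies on both circle(T, 54.16) and circle(D, 32.00); the above-TJ intersection is L = (-31.10, 44.34). M is the foot of the tangent from L: M = (-17.99, 17.91).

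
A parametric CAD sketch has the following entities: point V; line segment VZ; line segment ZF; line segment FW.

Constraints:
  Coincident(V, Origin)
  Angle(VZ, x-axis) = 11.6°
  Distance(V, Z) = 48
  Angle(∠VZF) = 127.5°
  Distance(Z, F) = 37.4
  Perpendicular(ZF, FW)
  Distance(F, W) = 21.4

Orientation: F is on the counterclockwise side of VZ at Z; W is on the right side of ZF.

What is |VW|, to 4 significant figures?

89.31

V is at the origin; VZ runs at 11.6° with length 48.0, so Z = 48.0·(cos 11.6°, sin 11.6°) = (47.02, 9.652). ∠VZF = 127.5°, so ZF runs at 11.6° + (180° − 127.5°) = 64.10° from the x-axis; with |ZF| = 37.4, F = Z + 37.4·(cos 64.10°, sin 64.10°) = (63.36, 43.30). ZF is perpendicular to FW; with |FW| = 21.4 on the right of ZF, W = F + 21.4·(0.8996, -0.4368) = (82.61, 33.95). Then |VW| = |W − V| = 89.31.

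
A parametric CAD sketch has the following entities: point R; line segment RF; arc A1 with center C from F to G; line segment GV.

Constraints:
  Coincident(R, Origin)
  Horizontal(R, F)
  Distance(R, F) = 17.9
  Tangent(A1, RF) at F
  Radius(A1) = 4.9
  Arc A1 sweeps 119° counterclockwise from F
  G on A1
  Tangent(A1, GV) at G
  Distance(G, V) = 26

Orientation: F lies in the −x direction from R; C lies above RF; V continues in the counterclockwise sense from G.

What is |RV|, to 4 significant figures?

39.85

R is at the origin; RF is horizontal with |RF| = 17.9 and F on the −x side, so F = (-17.90, 0.000). Tangency of A1 to RF means the radius CF is perpendicular to RF, so C = F + (0, 4.9) = (-17.90, 4.900). On A1, F sits at bearing -90° from C; a 119° counterclockwise sweep puts G at bearing 29°, so G = C + 4.9·(cos 29°, sin 29°) = (-13.61, 7.276). A1 meets GV tangentially, so CG is at right angles to GV, so GV runs along (−sin 29°, cos 29°); with |GV| = 26.0, V = (-26.22, 30.02). Then |RV| = |V − R| = 39.85.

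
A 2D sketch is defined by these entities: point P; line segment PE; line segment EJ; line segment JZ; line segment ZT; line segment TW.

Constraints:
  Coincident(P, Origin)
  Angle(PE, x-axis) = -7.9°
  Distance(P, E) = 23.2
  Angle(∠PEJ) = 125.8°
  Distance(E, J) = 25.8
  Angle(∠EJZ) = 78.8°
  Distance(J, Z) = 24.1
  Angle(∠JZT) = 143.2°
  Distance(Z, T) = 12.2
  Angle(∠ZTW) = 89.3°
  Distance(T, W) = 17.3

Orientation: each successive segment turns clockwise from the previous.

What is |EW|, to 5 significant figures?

18.818

∠JZT = 143.2° gives ZT at 159.90° from the x-axis; with |ZT| = 12.2, T = (0.51194, -28.723). ∠ZTW = 89.3° gives TW at 69.200° from the x-axis; with |TW| = 17.3, W = (6.6553, -12.550). Then |EW| = |W − E| = 18.818.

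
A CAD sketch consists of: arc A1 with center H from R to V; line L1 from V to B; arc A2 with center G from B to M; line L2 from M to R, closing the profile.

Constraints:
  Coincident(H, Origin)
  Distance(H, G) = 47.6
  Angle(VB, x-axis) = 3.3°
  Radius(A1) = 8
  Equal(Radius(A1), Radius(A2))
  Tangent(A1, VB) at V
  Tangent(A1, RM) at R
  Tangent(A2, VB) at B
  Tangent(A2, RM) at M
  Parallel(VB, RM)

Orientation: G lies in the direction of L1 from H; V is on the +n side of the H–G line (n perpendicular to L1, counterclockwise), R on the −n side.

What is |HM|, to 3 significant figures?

48.3

Tangency of A1 to both parallel lines with radius 8.0 puts V and R at H ± 8.0·n: V = (-0.461, 7.99), R = (0.461, -7.99). Equal radii place B and M the same way about G: B = G + 8.0·n = (47.1, 10.7), M = G − 8.0·n = (48.0, -5.25). Then |HM| = |M − H| = 48.3.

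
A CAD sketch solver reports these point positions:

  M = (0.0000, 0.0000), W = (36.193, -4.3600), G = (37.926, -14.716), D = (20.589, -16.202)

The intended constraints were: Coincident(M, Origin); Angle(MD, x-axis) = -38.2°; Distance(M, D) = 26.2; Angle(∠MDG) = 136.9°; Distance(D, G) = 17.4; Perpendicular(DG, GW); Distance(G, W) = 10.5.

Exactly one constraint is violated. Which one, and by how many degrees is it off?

Perpendicular(DG, GW) — off by 4.60°.

M = (0.00, 0.00) ✓; MD at -38.20° ✓; |MD| = 26.20 ✓; ∠MDG = 136.9° ✓; |DG| = 17.40 ✓; ∠(DG, GW) = 94.60° ✗; |GW| = 10.50 ✓.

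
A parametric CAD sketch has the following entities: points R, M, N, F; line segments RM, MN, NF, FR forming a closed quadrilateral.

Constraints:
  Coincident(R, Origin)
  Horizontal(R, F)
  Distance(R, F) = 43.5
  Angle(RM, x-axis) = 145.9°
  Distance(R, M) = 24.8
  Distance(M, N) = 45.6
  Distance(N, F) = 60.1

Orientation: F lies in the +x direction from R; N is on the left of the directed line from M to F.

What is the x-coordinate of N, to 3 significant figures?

8.63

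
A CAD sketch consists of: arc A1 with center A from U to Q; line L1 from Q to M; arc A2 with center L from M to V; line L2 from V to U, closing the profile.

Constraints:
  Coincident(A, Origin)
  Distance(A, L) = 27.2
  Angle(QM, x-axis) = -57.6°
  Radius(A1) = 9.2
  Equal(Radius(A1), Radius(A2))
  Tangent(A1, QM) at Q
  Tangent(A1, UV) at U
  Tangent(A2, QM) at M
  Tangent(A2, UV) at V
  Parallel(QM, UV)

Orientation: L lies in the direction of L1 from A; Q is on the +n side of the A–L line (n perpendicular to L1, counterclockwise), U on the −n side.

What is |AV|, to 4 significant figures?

28.71

The slot axis is L1's direction at -57.6°, so u = (cos -57.6°, sin -57.6°) = (0.5358, -0.8443) and n = (−sin -57.6°, cos -57.6°) = (0.8443, 0.5358). A is at the origin and L lies 27.2 along u from A, so L = 27.2·u = (14.57, -22.97). Tangency of A1 to both parallel lines with radius 9.2 puts Q and U at A ± 9.2·n: Q = (7.768, 4.930), U = (-7.768, -4.930). Equal radii place M and V the same way about L: M = L + 9.2·n = (22.34, -18.04), V = L − 9.2·n = (6.807, -27.90). Then |AV| = |V − A| = 28.71.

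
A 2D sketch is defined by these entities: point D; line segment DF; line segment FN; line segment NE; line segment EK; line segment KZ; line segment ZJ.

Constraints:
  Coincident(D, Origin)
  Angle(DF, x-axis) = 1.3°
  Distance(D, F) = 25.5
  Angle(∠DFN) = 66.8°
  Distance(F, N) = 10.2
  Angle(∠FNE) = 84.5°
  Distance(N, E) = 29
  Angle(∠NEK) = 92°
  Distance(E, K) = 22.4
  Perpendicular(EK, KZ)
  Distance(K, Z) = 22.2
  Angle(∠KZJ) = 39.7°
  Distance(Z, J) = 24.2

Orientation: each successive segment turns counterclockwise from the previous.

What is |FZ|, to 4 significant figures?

14.59

D is at the origin; DF runs at 1.3° with length 25.5, so F = (25.49, 0.5785). ∠DFN = 66.8° gives FN at 114.5° from the x-axis; with |FN| = 10.2, N = (21.26, 9.860). ∠FNE = 84.5° gives NE at -150.0° from the x-axis; with |NE| = 29.0, E = (-3.851, -4.640). ∠NEK = 92.0° gives EK at -62.00° from the x-axis; with |EK| = 22.4, K = (6.665, -24.42). EK ⟂ KZ, so KZ runs at 28.00°; with |KZ| = 22.2, Z = (26.27, -14.00). Then |FZ| = |Z − F| = 14.59.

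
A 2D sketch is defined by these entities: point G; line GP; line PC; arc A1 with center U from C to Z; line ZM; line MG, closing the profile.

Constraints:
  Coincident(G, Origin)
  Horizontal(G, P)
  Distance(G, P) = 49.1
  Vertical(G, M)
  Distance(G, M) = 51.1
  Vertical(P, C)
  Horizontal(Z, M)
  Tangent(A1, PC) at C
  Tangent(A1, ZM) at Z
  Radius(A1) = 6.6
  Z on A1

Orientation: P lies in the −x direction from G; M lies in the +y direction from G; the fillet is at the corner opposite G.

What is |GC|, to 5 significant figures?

66.265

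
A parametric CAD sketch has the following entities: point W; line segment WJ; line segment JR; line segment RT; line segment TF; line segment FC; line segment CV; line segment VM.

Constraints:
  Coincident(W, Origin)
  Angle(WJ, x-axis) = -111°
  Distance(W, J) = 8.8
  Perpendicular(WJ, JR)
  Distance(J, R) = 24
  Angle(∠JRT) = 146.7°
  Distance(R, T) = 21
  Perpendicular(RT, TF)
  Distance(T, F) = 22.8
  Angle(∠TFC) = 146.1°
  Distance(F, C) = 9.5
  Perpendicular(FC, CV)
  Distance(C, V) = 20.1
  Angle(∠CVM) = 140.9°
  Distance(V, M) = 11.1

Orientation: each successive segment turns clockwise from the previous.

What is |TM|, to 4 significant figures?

26.74

FC is perpendicular to CV, so CV runs at -88.20°; with |CV| = 20.1, V = (-9.172, 10.95). ∠CVM = 140.9° gives VM at -127.3° from the x-axis; with |VM| = 11.1, M = (-15.90, 2.122). Then |TM| = |M − T| = 26.74.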